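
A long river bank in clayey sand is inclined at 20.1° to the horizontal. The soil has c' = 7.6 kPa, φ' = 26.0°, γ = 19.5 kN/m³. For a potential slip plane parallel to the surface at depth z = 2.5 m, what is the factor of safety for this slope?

FS = 1.82

For an infinite slope with a slip plane parallel to the surface (no pore pressure): FS = [c' + γz cos²β tanφ'] / [γz sinβ cosβ].
γz = 19.5·2.5 = 48.75 kN/m²
Numerator = 7.6 + 48.75·cos²20.1°·tan26.0° = 7.6 + 48.75·0.8819·0.4877 = 28.569 kPa
Denominator = 48.75·sin20.1°·cos20.1° = 48.75·0.3437·0.9391 = 15.733 kPa
FS = 28.569 / 15.733 = 1.816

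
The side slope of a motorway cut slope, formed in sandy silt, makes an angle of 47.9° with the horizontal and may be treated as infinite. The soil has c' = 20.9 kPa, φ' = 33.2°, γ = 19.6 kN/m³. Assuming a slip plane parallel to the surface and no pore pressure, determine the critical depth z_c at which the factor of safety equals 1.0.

Setting FS = 1.00 in FS = [c' + γz cos²β tanφ'] / [γz sinβ cosβ] and solving for z:
z = c' / [γ cosβ (FS·sinβ − cosβ·tanφ')]
  = 20.9 / [19.6·cos47.9°·(1.00·sin47.9° − cos47.9°·tan33.2°)]
  = 20.9 / [19.6·0.6704·(1.00·0.7420 − 0.6704·0.6544)]
  = 20.9 / 3.9850 = 5.245 m

z_c = 5.24 m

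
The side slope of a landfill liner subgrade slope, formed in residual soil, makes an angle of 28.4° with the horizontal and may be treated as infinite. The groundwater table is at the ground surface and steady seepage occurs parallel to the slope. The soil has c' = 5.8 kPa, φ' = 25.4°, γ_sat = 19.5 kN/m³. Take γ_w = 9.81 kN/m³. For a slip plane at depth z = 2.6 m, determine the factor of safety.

With seepage parallel to the slope and the water table at the surface, the effective normal stress on the slip plane uses the buoyant unit weight γ' = γ_sat − γ_w while the driving shear stress uses γ_sat:
FS = [c' + γ' z cos²β tanφ'] / [γ_sat z sinβ cosβ]
γ' = 19.5 − 9.81 = 9.69 kN/m³
Numerator = 5.8 + 9.69·2.6·cos²28.4°·tan25.4° = 5.8 + 9.69·2.6·0.7738·0.4748 = 15.057 kPa
Denominator = 19.5·2.6·sin28.4°·cos28.4° = 19.5·2.6·0.4756·0.8796 = 21.212 kPa
FS = 15.057 / 21.212 = 0.710

FS = 0.71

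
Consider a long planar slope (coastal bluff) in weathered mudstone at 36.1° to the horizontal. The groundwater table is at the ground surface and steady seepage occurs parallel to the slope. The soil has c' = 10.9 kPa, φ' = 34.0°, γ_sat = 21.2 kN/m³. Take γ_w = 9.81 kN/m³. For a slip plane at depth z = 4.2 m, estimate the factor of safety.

With seepage parallel to the slope and the water table at the surface, the effective normal stress on the slip plane uses the buoyant unit weight γ' = γ_sat − γ_w while the driving shear stress uses γ_sat:
FS = [c' + γ' z cos²β tanφ'] / [γ_sat z sinβ cosβ]
γ' = 21.2 − 9.81 = 11.39 kN/m³
Numerator = 10.9 + 11.39·4.2·cos²36.1°·tan34.0° = 10.9 + 11.39·4.2·0.6528·0.6745 = 31.966 kPa
Denominator = 21.2·4.2·sin36.1°·cos36.1° = 21.2·4.2·0.5892·0.8080 = 42.389 kPa
FS = 31.966 / 42.389 = 0.754

FS = 0.75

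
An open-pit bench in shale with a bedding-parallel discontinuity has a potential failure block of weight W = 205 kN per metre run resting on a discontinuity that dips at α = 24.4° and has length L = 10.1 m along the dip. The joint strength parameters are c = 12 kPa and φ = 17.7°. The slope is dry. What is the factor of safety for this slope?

Resolving the block weight along and normal to the plane and applying the Mohr–Coulomb strength on the joint:
N' = W cosα = 205·cos24.4° = 186.7 kN/m
Driving force T = W sinα = 205·sin24.4° = 84.7 kN/m
Resisting force R = c·L + N'·tanφ = 12·10.1 + 186.7·tan17.7° = 121.2 + 59.6 = 180.8 kN/m
FS = R / T = 180.8 / 84.7 = 2.135

FS = 2.13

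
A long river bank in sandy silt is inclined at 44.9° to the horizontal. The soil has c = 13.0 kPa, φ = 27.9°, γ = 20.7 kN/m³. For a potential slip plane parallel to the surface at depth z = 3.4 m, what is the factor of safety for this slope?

For an infinite slope with a slip plane parallel to the surface (no pore pressure): FS = [c + γz cos²β tanφ] / [γz sinβ cosβ].
γz = 20.7·3.4 = 70.38 kN/m²
Numerator = 13.0 + 70.38·cos²44.9°·tan27.9° = 13.0 + 70.38·0.5017·0.5295 = 31.697 kPa
Denominator = 70.38·sin44.9°·cos44.9° = 70.38·0.7059·0.7083 = 35.190 kPa
FS = 31.697 / 35.190 = 0.901

FS = 0.90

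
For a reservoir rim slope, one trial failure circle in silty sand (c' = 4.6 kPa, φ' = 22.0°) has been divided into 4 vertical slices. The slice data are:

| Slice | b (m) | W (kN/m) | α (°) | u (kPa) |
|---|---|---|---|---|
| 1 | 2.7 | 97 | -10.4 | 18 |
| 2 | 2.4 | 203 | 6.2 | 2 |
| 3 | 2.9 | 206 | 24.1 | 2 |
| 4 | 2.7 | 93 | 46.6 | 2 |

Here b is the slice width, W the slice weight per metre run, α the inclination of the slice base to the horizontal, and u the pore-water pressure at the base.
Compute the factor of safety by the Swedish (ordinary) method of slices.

Ordinary method of slices: FS = Σ[c'·Δl_i + (W_i cosα_i − u_i·Δl_i)·tanφ'] / Σ W_i sinα_i, with Δl_i = b_i / cosα_i.
Slice 1: Δl = 2.7/cos(-10.4°) = 2.745 m; N'_1 = 97·cos(-10.4°) − 18·2.745 = 46.0; c'Δl = 12.63; W sinα = -17.5
Slice 2: Δl = 2.4/cos6.2° = 2.414 m; N'_2 = 203·cos6.2° − 2·2.414 = 197.0; c'Δl = 11.10; W sinα = 21.9
Slice 3: Δl = 2.9/cos24.1° = 3.177 m; N'_3 = 206·cos24.1° − 2·3.177 = 181.7; c'Δl = 14.61; W sinα = 84.1
Slice 4: Δl = 2.7/cos46.6° = 3.930 m; N'_4 = 93·cos46.6° − 2·3.930 = 56.0; c'Δl = 18.08; W sinα = 67.6
Σc'Δl = 56.4 kN/m; ΣN' = 480.7 kN/m; ΣW sinα = 156.1 kN/m
Resisting = 56.4 + 480.7·tan22.0° = 56.4 + 194.2 = 250.6 kN/m
FS = 250.6 / 156.1 = 1.606

FS = 1.61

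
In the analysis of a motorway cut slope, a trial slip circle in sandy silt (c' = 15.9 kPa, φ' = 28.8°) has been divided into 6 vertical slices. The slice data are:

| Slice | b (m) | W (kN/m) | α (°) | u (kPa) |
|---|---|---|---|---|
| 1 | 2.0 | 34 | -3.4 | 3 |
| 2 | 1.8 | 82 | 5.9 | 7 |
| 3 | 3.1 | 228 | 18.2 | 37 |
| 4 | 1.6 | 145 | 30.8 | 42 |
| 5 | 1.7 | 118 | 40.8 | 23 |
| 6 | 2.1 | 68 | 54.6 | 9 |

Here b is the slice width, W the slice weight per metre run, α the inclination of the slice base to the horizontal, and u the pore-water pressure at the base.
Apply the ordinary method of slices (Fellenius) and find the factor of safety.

Ordinary method of slices: FS = Σ[c'·Δl_i + (W_i cosα_i − u_i·Δl_i)·tanφ'] / Σ W_i sinα_i, with Δl_i = b_i / cosα_i.
Slice 1: Δl = 2.0/cos(-3.4°) = 2.004 m; N'_1 = 34·cos(-3.4°) − 3·2.004 = 27.9; c'Δl = 31.86; W sinα = -2.0
Slice 2: Δl = 1.8/cos5.9° = 1.810 m; N'_2 = 82·cos5.9° − 7·1.810 = 68.9; c'Δl = 28.77; W sinα = 8.4
Slice 3: Δl = 3.1/cos18.2° = 3.263 m; N'_3 = 228·cos18.2° − 37·3.263 = 95.9; c'Δl = 51.89; W sinα = 71.2
Slice 4: Δl = 1.6/cos30.8° = 1.863 m; N'_4 = 145·cos30.8° − 42·1.863 = 46.3; c'Δl = 29.62; W sinα = 74.2
Slice 5: Δl = 1.7/cos40.8° = 2.246 m; N'_5 = 118·cos40.8° − 23·2.246 = 37.7; c'Δl = 35.71; W sinα = 77.1
Slice 6: Δl = 2.1/cos54.6° = 3.625 m; N'_6 = 68·cos54.6° − 9·3.625 = 6.8; c'Δl = 57.64; W sinα = 55.4
Σc'Δl = 235.5 kN/m; ΣN' = 283.4 kN/m; ΣW sinα = 284.4 kN/m
Resisting = 235.5 + 283.4·tan28.8° = 235.5 + 155.8 = 391.3 kN/m
FS = 391.3 / 284.4 = 1.376

FS = 1.38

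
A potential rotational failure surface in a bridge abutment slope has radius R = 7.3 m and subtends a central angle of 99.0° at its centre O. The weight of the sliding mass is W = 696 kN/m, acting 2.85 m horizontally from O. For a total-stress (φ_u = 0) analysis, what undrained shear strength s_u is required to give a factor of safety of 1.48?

s_u = 31.9 kPa

FS = s_u·L_a·R / (W·d), so s_u = FS·W·d / (L_a·R).
Arc length L_a = R·θ = 7.3·(99.0°·π/180) = 7.3·1.7279 = 12.61 m
s_u = 1.48·696·2.85 / (12.61·7.3) = 2935.7 / 92.08 = 31.88 kPa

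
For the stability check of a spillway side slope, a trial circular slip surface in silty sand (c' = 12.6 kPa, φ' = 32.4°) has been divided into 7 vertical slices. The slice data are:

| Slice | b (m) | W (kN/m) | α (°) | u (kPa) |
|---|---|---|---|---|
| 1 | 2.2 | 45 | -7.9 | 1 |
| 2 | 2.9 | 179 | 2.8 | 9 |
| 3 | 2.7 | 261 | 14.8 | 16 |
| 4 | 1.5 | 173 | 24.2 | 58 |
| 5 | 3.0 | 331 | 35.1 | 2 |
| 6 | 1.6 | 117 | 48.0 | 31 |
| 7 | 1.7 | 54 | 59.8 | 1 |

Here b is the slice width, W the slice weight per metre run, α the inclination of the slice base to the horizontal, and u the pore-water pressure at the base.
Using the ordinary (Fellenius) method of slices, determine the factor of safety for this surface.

FS = 1.55

Ordinary method of slices: FS = Σ[c'·Δl_i + (W_i cosα_i − u_i·Δl_i)·tanφ'] / Σ W_i sinα_i, with Δl_i = b_i / cosα_i.
Slice 1: Δl = 2.2/cos(-7.9°) = 2.221 m; N'_1 = 45·cos(-7.9°) − 1·2.221 = 42.4; c'Δl = 27.99; W sinα = -6.2
Slice 2: Δl = 2.9/cos2.8° = 2.903 m; N'_2 = 179·cos2.8° − 9·2.903 = 152.7; c'Δl = 36.58; W sinα = 8.7
Slice 3: Δl = 2.7/cos14.8° = 2.793 m; N'_3 = 261·cos14.8° − 16·2.793 = 207.7; c'Δl = 35.19; W sinα = 66.7
Slice 4: Δl = 1.5/cos24.2° = 1.645 m; N'_4 = 173·cos24.2° − 58·1.645 = 62.4; c'Δl = 20.72; W sinα = 70.9
Slice 5: Δl = 3.0/cos35.1° = 3.667 m; N'_5 = 331·cos35.1° − 2·3.667 = 263.5; c'Δl = 46.20; W sinα = 190.3
Slice 6: Δl = 1.6/cos48.0° = 2.391 m; N'_6 = 117·cos48.0° − 31·2.391 = 4.2; c'Δl = 30.13; W sinα = 86.9
Slice 7: Δl = 1.7/cos59.8° = 3.380 m; N'_7 = 54·cos59.8° − 1·3.380 = 23.8; c'Δl = 42.58; W sinα = 46.7
Σc'Δl = 239.4 kN/m; ΣN' = 756.5 kN/m; ΣW sinα = 464.1 kN/m
Resisting = 239.4 + 756.5·tan32.4° = 239.4 + 480.1 = 719.5 kN/m
FS = 719.5 / 464.1 = 1.550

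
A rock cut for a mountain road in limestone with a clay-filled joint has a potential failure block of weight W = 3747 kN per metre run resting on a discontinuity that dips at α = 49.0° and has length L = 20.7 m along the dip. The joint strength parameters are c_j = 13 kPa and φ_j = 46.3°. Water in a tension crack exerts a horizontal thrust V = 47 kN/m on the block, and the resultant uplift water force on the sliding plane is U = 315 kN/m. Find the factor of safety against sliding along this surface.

FS = 0.87

Resolving the block weight along and normal to the plane and applying the Mohr–Coulomb strength on the joint:
N' = W cosα − U − V sinα = 3747·cos49.0° − 315 − 47·sin49.0° = 2107.8 kN/m
Driving force T = W sinα + V cosα = 3747·sin49.0° + 47·cos49.0° = 2858.7 kN/m
Resisting force R = c_j·L + N'·tanφ_j = 13·20.7 + 2107.8·tan46.3° = 269.1 + 2205.7 = 2474.8 kN/m
FS = R / T = 2474.8 / 2858.7 = 0.866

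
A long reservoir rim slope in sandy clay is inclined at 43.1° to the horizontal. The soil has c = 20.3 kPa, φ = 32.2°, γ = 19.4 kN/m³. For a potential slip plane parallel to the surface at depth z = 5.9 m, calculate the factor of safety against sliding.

For an infinite slope with a slip plane parallel to the surface (no pore pressure): FS = [c + γz cos²β tanφ] / [γz sinβ cosβ].
γz = 19.4·5.9 = 114.46 kN/m²
Numerator = 20.3 + 114.46·cos²43.1°·tan32.2° = 20.3 + 114.46·0.5331·0.6297 = 58.728 kPa
Denominator = 114.46·sin43.1°·cos43.1° = 114.46·0.6833·0.7302 = 57.104 kPa
FS = 58.728 / 57.104 = 1.028

FS = 1.03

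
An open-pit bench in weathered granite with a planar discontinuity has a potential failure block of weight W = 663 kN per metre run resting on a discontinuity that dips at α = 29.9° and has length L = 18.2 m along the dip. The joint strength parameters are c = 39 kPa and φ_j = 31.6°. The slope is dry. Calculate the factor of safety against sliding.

Resolving the block weight along and normal to the plane and applying the Mohr–Coulomb strength on the joint:
N' = W cosα = 663·cos29.9° = 574.8 kN/m
Driving force T = W sinα = 663·sin29.9° = 330.5 kN/m
Resisting force R = c·L + N'·tanφ_j = 39·18.2 + 574.8·tan31.6° = 709.8 + 353.6 = 1063.4 kN/m
FS = R / T = 1063.4 / 330.5 = 3.218

FS = 3.22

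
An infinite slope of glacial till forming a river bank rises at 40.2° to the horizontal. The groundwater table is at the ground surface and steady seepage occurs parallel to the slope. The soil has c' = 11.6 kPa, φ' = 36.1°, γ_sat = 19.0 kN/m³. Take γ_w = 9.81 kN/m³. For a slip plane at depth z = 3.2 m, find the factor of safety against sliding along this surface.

FS = 0.80

With seepage parallel to the slope and the water table at the surface, the effective normal stress on the slip plane uses the buoyant unit weight γ' = γ_sat − γ_w while the driving shear stress uses γ_sat:
FS = [c' + γ' z cos²β tanφ'] / [γ_sat z sinβ cosβ]
γ' = 19.0 − 9.81 = 9.19 kN/m³
Numerator = 11.6 + 9.19·3.2·cos²40.2°·tan36.1° = 11.6 + 9.19·3.2·0.5834·0.7292 = 24.110 kPa
Denominator = 19.0·3.2·sin40.2°·cos40.2° = 19.0·3.2·0.6455·0.7638 = 29.974 kPa
FS = 24.110 / 29.974 = 0.804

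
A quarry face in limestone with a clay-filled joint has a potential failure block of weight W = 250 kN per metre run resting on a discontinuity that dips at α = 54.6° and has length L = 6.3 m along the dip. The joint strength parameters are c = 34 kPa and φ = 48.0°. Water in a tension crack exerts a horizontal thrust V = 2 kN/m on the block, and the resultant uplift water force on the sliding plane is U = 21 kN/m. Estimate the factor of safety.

FS = 1.71

Resolving the block weight along and normal to the plane and applying the Mohr–Coulomb strength on the joint:
N' = W cosα − U − V sinα = 250·cos54.6° − 21 − 2·sin54.6° = 122.2 kN/m
Driving force T = W sinα + V cosα = 250·sin54.6° + 2·cos54.6° = 204.9 kN/m
Resisting force R = c·L + N'·tanφ = 34·6.3 + 122.2·tan48.0° = 214.2 + 135.7 = 349.9 kN/m
FS = R / T = 349.9 / 204.9 = 1.707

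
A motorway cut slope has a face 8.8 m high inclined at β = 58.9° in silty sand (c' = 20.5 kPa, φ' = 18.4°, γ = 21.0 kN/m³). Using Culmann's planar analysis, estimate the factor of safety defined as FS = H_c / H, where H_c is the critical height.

H_c = (4c'/γ) · sinβ cosφ' / [1 − cos(β − φ')]
    = (4·20.5/21.0) · sin58.9°·cos18.4° / [1 − cos40.5°]
    = 3.905 · 0.8125 / 0.2396 = 13.24 m
FS = H_c / H = 13.24 / 8.8 = 1.505

FS = 1.50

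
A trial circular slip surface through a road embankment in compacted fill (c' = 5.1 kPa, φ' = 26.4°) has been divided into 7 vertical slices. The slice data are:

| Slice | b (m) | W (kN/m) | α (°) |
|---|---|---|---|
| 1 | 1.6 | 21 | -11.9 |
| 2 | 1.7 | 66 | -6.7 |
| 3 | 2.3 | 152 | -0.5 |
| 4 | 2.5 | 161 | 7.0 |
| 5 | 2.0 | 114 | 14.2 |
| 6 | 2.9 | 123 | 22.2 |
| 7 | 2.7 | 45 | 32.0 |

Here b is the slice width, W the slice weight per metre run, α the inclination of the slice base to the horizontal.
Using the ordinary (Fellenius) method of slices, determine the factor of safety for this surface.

Ordinary method of slices: FS = Σ[c'·Δl_i + (W_i cosα_i)·tanφ'] / Σ W_i sinα_i, with Δl_i = b_i / cosα_i.
Slice 1: Δl = 1.6/cos(-11.9°) = 1.635 m; N'_1 = 21·cos(-11.9°) = 20.5; c'Δl = 8.34; W sinα = -4.3
Slice 2: Δl = 1.7/cos(-6.7°) = 1.712 m; N'_2 = 66·cos(-6.7°) = 65.5; c'Δl = 8.73; W sinα = -7.7
Slice 3: Δl = 2.3/cos(-0.5°) = 2.300 m; N'_3 = 152·cos(-0.5°) = 152.0; c'Δl = 11.73; W sinα = -1.3
Slice 4: Δl = 2.5/cos7.0° = 2.519 m; N'_4 = 161·cos7.0° = 159.8; c'Δl = 12.85; W sinα = 19.6
Slice 5: Δl = 2.0/cos14.2° = 2.063 m; N'_5 = 114·cos14.2° = 110.5; c'Δl = 10.52; W sinα = 28.0
Slice 6: Δl = 2.9/cos22.2° = 3.132 m; N'_6 = 123·cos22.2° = 113.9; c'Δl = 15.97; W sinα = 46.5
Slice 7: Δl = 2.7/cos32.0° = 3.184 m; N'_7 = 45·cos32.0° = 38.2; c'Δl = 16.24; W sinα = 23.8
Σc'Δl = 84.4 kN/m; ΣN' = 660.5 kN/m; ΣW sinα = 104.5 kN/m
Resisting = 84.4 + 660.5·tan26.4° = 84.4 + 327.9 = 412.2 kN/m
FS = 412.2 / 104.5 = 3.943

FS = 3.94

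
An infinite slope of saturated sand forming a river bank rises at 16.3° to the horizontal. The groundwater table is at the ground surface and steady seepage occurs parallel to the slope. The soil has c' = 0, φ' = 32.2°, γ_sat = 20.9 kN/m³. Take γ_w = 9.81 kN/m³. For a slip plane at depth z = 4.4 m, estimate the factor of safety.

With seepage parallel to the slope and the water table at the surface, the effective normal stress on the slip plane uses the buoyant unit weight γ' = γ_sat − γ_w while the driving shear stress uses γ_sat:
FS = [c' + γ' z cos²β tanφ'] / [γ_sat z sinβ cosβ]
(For c' = 0 this reduces to FS = (γ'/γ_sat)·tanφ'/tanβ.)
γ' = 20.9 − 9.81 = 11.09 kN/m³
Numerator = 0.0 + 11.09·4.4·cos²16.3°·tan32.2° = 0.0 + 11.09·4.4·0.9212·0.6297 = 28.308 kPa
Denominator = 20.9·4.4·sin16.3°·cos16.3° = 20.9·4.4·0.2807·0.9598 = 24.773 kPa
FS = 28.308 / 24.773 = 1.143

FS = 1.14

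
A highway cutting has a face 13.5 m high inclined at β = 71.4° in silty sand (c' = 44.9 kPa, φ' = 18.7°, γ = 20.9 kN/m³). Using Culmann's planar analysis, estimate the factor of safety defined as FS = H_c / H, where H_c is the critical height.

H_c = (4c'/γ) · sinβ cosφ' / [1 − cos(β − φ')]
    = (4·44.9/20.9) · sin71.4°·cos18.7° / [1 − cos52.7°]
    = 8.593 · 0.8977 / 0.3940 = 19.58 m
FS = H_c / H = 19.58 / 13.5 = 1.450

FS = 1.45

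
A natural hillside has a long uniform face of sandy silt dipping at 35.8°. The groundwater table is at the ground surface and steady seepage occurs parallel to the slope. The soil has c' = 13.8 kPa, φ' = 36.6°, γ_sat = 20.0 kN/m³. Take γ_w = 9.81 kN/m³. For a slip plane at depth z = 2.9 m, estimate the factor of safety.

With seepage parallel to the slope and the water table at the surface, the effective normal stress on the slip plane uses the buoyant unit weight γ' = γ_sat − γ_w while the driving shear stress uses γ_sat:
FS = [c' + γ' z cos²β tanφ'] / [γ_sat z sinβ cosβ]
γ' = 20.0 − 9.81 = 10.19 kN/m³
Numerator = 13.8 + 10.19·2.9·cos²35.8°·tan36.6° = 13.8 + 10.19·2.9·0.6578·0.7427 = 28.237 kPa
Denominator = 20.0·2.9·sin35.8°·cos35.8° = 20.0·2.9·0.5850·0.8111 = 27.517 kPa
FS = 28.237 / 27.517 = 1.026

FS = 1.03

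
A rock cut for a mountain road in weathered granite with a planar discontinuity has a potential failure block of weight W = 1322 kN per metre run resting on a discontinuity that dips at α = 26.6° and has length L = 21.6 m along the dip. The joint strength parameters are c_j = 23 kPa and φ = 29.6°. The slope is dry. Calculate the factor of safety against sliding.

Resolving the block weight along and normal to the plane and applying the Mohr–Coulomb strength on the joint:
N' = W cosα = 1322·cos26.6° = 1182.1 kN/m
Driving force T = W sinα = 1322·sin26.6° = 591.9 kN/m
Resisting force R = c_j·L + N'·tanφ = 23·21.6 + 1182.1·tan29.6° = 496.8 + 671.5 = 1168.3 kN/m
FS = R / T = 1168.3 / 591.9 = 1.974

FS = 1.97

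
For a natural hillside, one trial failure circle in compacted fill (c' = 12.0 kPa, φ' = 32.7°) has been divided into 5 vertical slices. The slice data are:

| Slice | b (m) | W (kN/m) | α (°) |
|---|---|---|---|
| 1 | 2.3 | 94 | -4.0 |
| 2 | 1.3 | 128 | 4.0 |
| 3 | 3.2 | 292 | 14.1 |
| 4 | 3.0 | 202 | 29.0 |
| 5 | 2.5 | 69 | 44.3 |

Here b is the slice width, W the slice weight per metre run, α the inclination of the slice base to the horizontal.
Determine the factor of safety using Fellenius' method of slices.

Ordinary method of slices: FS = Σ[c'·Δl_i + (W_i cosα_i)·tanφ'] / Σ W_i sinα_i, with Δl_i = b_i / cosα_i.
Slice 1: Δl = 2.3/cos(-4.0°) = 2.306 m; N'_1 = 94·cos(-4.0°) = 93.8; c'Δl = 27.67; W sinα = -6.6
Slice 2: Δl = 1.3/cos4.0° = 1.303 m; N'_2 = 128·cos4.0° = 127.7; c'Δl = 15.64; W sinα = 8.9
Slice 3: Δl = 3.2/cos14.1° = 3.299 m; N'_3 = 292·cos14.1° = 283.2; c'Δl = 39.59; W sinα = 71.1
Slice 4: Δl = 3.0/cos29.0° = 3.430 m; N'_4 = 202·cos29.0° = 176.7; c'Δl = 41.16; W sinα = 97.9
Slice 5: Δl = 2.5/cos44.3° = 3.493 m; N'_5 = 69·cos44.3° = 49.4; c'Δl = 41.92; W sinα = 48.2
Σc'Δl = 166.0 kN/m; ΣN' = 730.7 kN/m; ΣW sinα = 219.6 kN/m
Resisting = 166.0 + 730.7·tan32.7° = 166.0 + 469.1 = 635.1 kN/m
FS = 635.1 / 219.6 = 2.892

FS = 2.89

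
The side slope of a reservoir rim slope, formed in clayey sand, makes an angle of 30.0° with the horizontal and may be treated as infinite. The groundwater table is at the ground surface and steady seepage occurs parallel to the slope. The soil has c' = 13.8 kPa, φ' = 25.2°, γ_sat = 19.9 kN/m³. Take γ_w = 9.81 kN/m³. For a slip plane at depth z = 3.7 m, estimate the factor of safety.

With seepage parallel to the slope and the water table at the surface, the effective normal stress on the slip plane uses the buoyant unit weight γ' = γ_sat − γ_w while the driving shear stress uses γ_sat:
FS = [c' + γ' z cos²β tanφ'] / [γ_sat z sinβ cosβ]
γ' = 19.9 − 9.81 = 10.09 kN/m³
Numerator = 13.8 + 10.09·3.7·cos²30.0°·tan25.2° = 13.8 + 10.09·3.7·0.7500·0.4706 = 26.976 kPa
Denominator = 19.9·3.7·sin30.0°·cos30.0° = 19.9·3.7·0.5000·0.8660 = 31.883 kPa
FS = 26.976 / 31.883 = 0.846

FS = 0.85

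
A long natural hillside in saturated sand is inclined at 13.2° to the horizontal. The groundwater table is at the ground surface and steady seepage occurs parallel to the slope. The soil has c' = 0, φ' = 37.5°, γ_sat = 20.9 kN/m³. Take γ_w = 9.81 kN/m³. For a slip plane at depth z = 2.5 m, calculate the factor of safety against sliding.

FS = 1.74

With seepage parallel to the slope and the water table at the surface, the effective normal stress on the slip plane uses the buoyant unit weight γ' = γ_sat − γ_w while the driving shear stress uses γ_sat:
FS = [c' + γ' z cos²β tanφ'] / [γ_sat z sinβ cosβ]
(For c' = 0 this reduces to FS = (γ'/γ_sat)·tanφ'/tanβ.)
γ' = 20.9 − 9.81 = 11.09 kN/m³
Numerator = 0.0 + 11.09·2.5·cos²13.2°·tan37.5° = 0.0 + 11.09·2.5·0.9479·0.7673 = 20.165 kPa
Denominator = 20.9·2.5·sin13.2°·cos13.2° = 20.9·2.5·0.2284·0.9736 = 11.616 kPa
FS = 20.165 / 11.616 = 1.736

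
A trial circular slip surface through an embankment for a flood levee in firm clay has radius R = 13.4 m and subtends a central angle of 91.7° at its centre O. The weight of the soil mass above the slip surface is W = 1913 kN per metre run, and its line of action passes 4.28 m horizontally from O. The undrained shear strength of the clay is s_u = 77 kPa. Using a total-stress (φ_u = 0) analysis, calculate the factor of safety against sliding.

Taking moments about the centre O, the resisting moment is provided by the undrained shear strength acting along the arc:
Arc length L_a = R·θ = 13.4·(91.7°·π/180) = 13.4·1.6005 = 21.45 m
M_R = s_u·L_a·R = 77·21.45·13.4 = 22128.2 kN·m/m
M_D = W·d = 1913·4.28 = 8187.6 kN·m/m
FS = M_R / M_D = 22128.2 / 8187.6 = 2.703

FS = 2.70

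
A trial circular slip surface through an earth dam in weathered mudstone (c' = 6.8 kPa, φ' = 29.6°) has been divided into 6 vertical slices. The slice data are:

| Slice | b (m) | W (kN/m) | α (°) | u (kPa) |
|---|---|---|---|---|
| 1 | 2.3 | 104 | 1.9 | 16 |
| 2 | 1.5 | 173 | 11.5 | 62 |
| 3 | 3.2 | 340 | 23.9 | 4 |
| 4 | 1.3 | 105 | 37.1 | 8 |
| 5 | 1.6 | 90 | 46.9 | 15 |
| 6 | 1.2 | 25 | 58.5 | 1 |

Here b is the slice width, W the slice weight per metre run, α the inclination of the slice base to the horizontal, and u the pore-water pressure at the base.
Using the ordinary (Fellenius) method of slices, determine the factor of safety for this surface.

FS = 1.24

Ordinary method of slices: FS = Σ[c'·Δl_i + (W_i cosα_i − u_i·Δl_i)·tanφ'] / Σ W_i sinα_i, with Δl_i = b_i / cosα_i.
Slice 1: Δl = 2.3/cos1.9° = 2.301 m; N'_1 = 104·cos1.9° − 16·2.301 = 67.1; c'Δl = 15.65; W sinα = 3.4
Slice 2: Δl = 1.5/cos11.5° = 1.531 m; N'_2 = 173·cos11.5° − 62·1.531 = 74.6; c'Δl = 10.41; W sinα = 34.5
Slice 3: Δl = 3.2/cos23.9° = 3.500 m; N'_3 = 340·cos23.9° − 4·3.500 = 296.8; c'Δl = 23.80; W sinα = 137.7
Slice 4: Δl = 1.3/cos37.1° = 1.630 m; N'_4 = 105·cos37.1° − 8·1.630 = 70.7; c'Δl = 11.08; W sinα = 63.3
Slice 5: Δl = 1.6/cos46.9° = 2.342 m; N'_5 = 90·cos46.9° − 15·2.342 = 26.4; c'Δl = 15.92; W sinα = 65.7
Slice 6: Δl = 1.2/cos58.5° = 2.297 m; N'_6 = 25·cos58.5° − 1·2.297 = 10.8; c'Δl = 15.62; W sinα = 21.3
Σc'Δl = 92.5 kN/m; ΣN' = 546.4 kN/m; ΣW sinα = 326.1 kN/m
Resisting = 92.5 + 546.4·tan29.6° = 92.5 + 310.4 = 402.9 kN/m
FS = 402.9 / 326.1 = 1.236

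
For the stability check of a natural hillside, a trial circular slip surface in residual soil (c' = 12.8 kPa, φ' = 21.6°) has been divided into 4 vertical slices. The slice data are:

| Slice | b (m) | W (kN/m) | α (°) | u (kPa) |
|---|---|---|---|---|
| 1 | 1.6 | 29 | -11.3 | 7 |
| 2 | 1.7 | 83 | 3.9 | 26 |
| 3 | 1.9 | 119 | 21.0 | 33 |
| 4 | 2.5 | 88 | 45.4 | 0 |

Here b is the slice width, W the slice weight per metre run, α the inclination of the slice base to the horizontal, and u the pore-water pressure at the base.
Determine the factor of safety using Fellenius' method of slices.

Ordinary method of slices: FS = Σ[c'·Δl_i + (W_i cosα_i − u_i·Δl_i)·tanφ'] / Σ W_i sinα_i, with Δl_i = b_i / cosα_i.
Slice 1: Δl = 1.6/cos(-11.3°) = 1.632 m; N'_1 = 29·cos(-11.3°) − 7·1.632 = 17.0; c'Δl = 20.88; W sinα = -5.7
Slice 2: Δl = 1.7/cos3.9° = 1.704 m; N'_2 = 83·cos3.9° − 26·1.704 = 38.5; c'Δl = 21.81; W sinα = 5.6
Slice 3: Δl = 1.9/cos21.0° = 2.035 m; N'_3 = 119·cos21.0° − 33·2.035 = 43.9; c'Δl = 26.05; W sinα = 42.6
Slice 4: Δl = 2.5/cos45.4° = 3.560 m; N'_4 = 88·cos45.4° − 0·3.560 = 61.8; c'Δl = 45.57; W sinα = 62.7
Σc'Δl = 114.3 kN/m; ΣN' = 161.2 kN/m; ΣW sinα = 105.3 kN/m
Resisting = 114.3 + 161.2·tan21.6° = 114.3 + 63.8 = 178.2 kN/m
FS = 178.2 / 105.3 = 1.692

FS = 1.69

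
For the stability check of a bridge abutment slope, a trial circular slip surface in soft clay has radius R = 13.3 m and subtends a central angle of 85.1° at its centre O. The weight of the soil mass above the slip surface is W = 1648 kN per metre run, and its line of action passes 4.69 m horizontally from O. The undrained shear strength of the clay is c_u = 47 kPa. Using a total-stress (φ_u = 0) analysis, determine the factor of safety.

FS = 1.60

Taking moments about the centre O, the resisting moment is provided by the undrained shear strength acting along the arc:
Arc length L_a = R·θ = 13.3·(85.1°·π/180) = 13.3·1.4853 = 19.75 m
M_R = c_u·L_a·R = 47·19.75·13.3 = 12348.3 kN·m/m
M_D = W·d = 1648·4.69 = 7729.1 kN·m/m
FS = M_R / M_D = 12348.3 / 7729.1 = 1.598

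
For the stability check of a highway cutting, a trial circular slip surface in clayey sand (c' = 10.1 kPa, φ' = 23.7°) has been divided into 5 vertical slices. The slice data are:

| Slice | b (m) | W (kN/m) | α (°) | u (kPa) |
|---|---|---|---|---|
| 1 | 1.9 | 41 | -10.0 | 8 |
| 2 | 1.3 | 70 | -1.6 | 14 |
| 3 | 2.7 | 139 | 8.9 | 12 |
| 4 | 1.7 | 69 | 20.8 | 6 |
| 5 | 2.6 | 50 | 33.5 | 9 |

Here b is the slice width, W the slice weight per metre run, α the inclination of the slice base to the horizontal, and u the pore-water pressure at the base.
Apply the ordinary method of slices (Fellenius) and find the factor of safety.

Ordinary method of slices: FS = Σ[c'·Δl_i + (W_i cosα_i − u_i·Δl_i)·tanφ'] / Σ W_i sinα_i, with Δl_i = b_i / cosα_i.
Slice 1: Δl = 1.9/cos(-10.0°) = 1.929 m; N'_1 = 41·cos(-10.0°) − 8·1.929 = 24.9; c'Δl = 19.49; W sinα = -7.1
Slice 2: Δl = 1.3/cos(-1.6°) = 1.301 m; N'_2 = 70·cos(-1.6°) − 14·1.301 = 51.8; c'Δl = 13.14; W sinα = -2.0
Slice 3: Δl = 2.7/cos8.9° = 2.733 m; N'_3 = 139·cos8.9° − 12·2.733 = 104.5; c'Δl = 27.60; W sinα = 21.5
Slice 4: Δl = 1.7/cos20.8° = 1.819 m; N'_4 = 69·cos20.8° − 6·1.819 = 53.6; c'Δl = 18.37; W sinα = 24.5
Slice 5: Δl = 2.6/cos33.5° = 3.118 m; N'_5 = 50·cos33.5° − 9·3.118 = 13.6; c'Δl = 31.49; W sinα = 27.6
Σc'Δl = 110.1 kN/m; ΣN' = 248.5 kN/m; ΣW sinα = 64.5 kN/m
Resisting = 110.1 + 248.5·tan23.7° = 110.1 + 109.1 = 219.1 kN/m
FS = 219.1 / 64.5 = 3.396

FS = 3.40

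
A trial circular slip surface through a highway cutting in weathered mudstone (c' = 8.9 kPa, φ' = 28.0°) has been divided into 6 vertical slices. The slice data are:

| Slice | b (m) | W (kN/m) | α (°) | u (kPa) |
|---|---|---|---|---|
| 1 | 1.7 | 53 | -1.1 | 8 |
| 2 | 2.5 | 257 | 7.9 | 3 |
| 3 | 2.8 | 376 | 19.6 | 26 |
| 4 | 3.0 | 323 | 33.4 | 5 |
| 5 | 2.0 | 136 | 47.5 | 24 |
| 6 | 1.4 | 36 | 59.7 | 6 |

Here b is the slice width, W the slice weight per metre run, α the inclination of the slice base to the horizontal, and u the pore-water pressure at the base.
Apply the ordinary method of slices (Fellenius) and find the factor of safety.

FS = 1.26

Ordinary method of slices: FS = Σ[c'·Δl_i + (W_i cosα_i − u_i·Δl_i)·tanφ'] / Σ W_i sinα_i, with Δl_i = b_i / cosα_i.
Slice 1: Δl = 1.7/cos(-1.1°) = 1.700 m; N'_1 = 53·cos(-1.1°) − 8·1.700 = 39.4; c'Δl = 15.13; W sinα = -1.0
Slice 2: Δl = 2.5/cos7.9° = 2.524 m; N'_2 = 257·cos7.9° − 3·2.524 = 247.0; c'Δl = 22.46; W sinα = 35.3
Slice 3: Δl = 2.8/cos19.6° = 2.972 m; N'_3 = 376·cos19.6° − 26·2.972 = 276.9; c'Δl = 26.45; W sinα = 126.1
Slice 4: Δl = 3.0/cos33.4° = 3.593 m; N'_4 = 323·cos33.4° − 5·3.593 = 251.7; c'Δl = 31.98; W sinα = 177.8
Slice 5: Δl = 2.0/cos47.5° = 2.960 m; N'_5 = 136·cos47.5° − 24·2.960 = 20.8; c'Δl = 26.35; W sinα = 100.3
Slice 6: Δl = 1.4/cos59.7° = 2.775 m; N'_6 = 36·cos59.7° − 6·2.775 = 1.5; c'Δl = 24.70; W sinα = 31.1
Σc'Δl = 147.1 kN/m; ΣN' = 837.3 kN/m; ΣW sinα = 469.6 kN/m
Resisting = 147.1 + 837.3·tan28.0° = 147.1 + 445.2 = 592.3 kN/m
FS = 592.3 / 469.6 = 1.261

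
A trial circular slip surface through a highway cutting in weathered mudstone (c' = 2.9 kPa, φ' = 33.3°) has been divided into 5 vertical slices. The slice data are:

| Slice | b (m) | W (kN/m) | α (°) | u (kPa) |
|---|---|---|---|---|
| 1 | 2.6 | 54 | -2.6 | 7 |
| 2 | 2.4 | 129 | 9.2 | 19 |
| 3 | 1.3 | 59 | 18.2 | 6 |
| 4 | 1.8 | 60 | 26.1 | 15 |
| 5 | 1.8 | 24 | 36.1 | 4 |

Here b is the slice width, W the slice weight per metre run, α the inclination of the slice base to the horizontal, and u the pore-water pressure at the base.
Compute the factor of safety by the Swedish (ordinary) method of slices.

FS = 2.09

Ordinary method of slices: FS = Σ[c'·Δl_i + (W_i cosα_i − u_i·Δl_i)·tanφ'] / Σ W_i sinα_i, with Δl_i = b_i / cosα_i.
Slice 1: Δl = 2.6/cos(-2.6°) = 2.603 m; N'_1 = 54·cos(-2.6°) − 7·2.603 = 35.7; c'Δl = 7.55; W sinα = -2.4
Slice 2: Δl = 2.4/cos9.2° = 2.431 m; N'_2 = 129·cos9.2° − 19·2.431 = 81.1; c'Δl = 7.05; W sinα = 20.6
Slice 3: Δl = 1.3/cos18.2° = 1.368 m; N'_3 = 59·cos18.2° − 6·1.368 = 47.8; c'Δl = 3.97; W sinα = 18.4
Slice 4: Δl = 1.8/cos26.1° = 2.004 m; N'_4 = 60·cos26.1° − 15·2.004 = 23.8; c'Δl = 5.81; W sinα = 26.4
Slice 5: Δl = 1.8/cos36.1° = 2.228 m; N'_5 = 24·cos36.1° − 4·2.228 = 10.5; c'Δl = 6.46; W sinα = 14.1
Σc'Δl = 30.8 kN/m; ΣN' = 199.0 kN/m; ΣW sinα = 77.1 kN/m
Resisting = 30.8 + 199.0·tan33.3° = 30.8 + 130.7 = 161.6 kN/m
FS = 161.6 / 77.1 = 2.094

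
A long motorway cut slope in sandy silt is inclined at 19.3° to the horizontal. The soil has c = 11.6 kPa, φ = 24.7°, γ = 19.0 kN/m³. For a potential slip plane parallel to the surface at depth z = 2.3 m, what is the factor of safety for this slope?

For an infinite slope with a slip plane parallel to the surface (no pore pressure): FS = [c + γz cos²β tanφ] / [γz sinβ cosβ].
γz = 19.0·2.3 = 43.70 kN/m²
Numerator = 11.6 + 43.70·cos²19.3°·tan24.7° = 11.6 + 43.70·0.8908·0.4599 = 29.504 kPa
Denominator = 43.70·sin19.3°·cos19.3° = 43.70·0.3305·0.9438 = 13.632 kPa
FS = 29.504 / 13.632 = 2.164

FS = 2.16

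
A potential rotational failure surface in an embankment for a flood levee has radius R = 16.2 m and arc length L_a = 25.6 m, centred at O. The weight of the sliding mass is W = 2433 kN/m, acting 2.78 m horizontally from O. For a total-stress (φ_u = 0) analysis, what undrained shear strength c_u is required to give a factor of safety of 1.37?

c_u = 22.3 kPa

FS = c_u·L_a·R / (W·d), so c_u = FS·W·d / (L_a·R).
c_u = 1.37·2433·2.78 / (25.60·16.2) = 9266.3 / 414.72 = 22.34 kPa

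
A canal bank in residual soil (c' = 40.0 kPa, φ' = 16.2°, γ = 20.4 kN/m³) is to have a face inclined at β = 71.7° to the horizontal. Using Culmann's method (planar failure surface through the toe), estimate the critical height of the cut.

H_c = 16.49 m

Culmann's analysis gives the critical failure plane at α_cr = (β + φ')/2 = (71.7 + 16.2)/2 = 44.0°, and the critical height
H_c = (4c'/γ) · sinβ cosφ' / [1 − cos(β − φ')]
    = (4·40.0/20.4) · sin71.7°·cos16.2° / [1 − cos(55.5°)]
    = 7.843 · 0.9494·0.9603 / [1 − 0.5664]
    = 7.843 · 0.9117 / 0.4336
    = 16.49 m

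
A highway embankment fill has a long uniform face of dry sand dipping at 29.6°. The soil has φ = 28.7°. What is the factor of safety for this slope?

FS = 0.96

For a dry cohesionless infinite slope the factor of safety is FS = tanφ / tanβ.
FS = tan28.7° / tan29.6° = 0.5475 / 0.5681 = 0.964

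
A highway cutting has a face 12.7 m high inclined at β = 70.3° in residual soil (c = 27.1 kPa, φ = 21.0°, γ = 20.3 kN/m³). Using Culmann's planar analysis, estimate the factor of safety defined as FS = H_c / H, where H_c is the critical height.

FS = 1.06

H_c = (4c/γ) · sinβ cosφ / [1 − cos(β − φ)]
    = (4·27.1/20.3) · sin70.3°·cos21.0° / [1 − cos49.3°]
    = 5.340 · 0.8789 / 0.3479 = 13.49 m
FS = H_c / H = 13.49 / 12.7 = 1.062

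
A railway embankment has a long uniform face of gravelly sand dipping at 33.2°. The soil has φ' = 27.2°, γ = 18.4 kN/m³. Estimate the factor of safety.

For a dry cohesionless infinite slope the factor of safety is FS = tanφ' / tanβ.
FS = tan27.2° / tan33.2° = 0.5139 / 0.6544 = 0.785

FS = 0.79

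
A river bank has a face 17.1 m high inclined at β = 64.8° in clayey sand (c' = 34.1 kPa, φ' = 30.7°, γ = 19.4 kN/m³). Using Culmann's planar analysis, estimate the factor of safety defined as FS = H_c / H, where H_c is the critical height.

H_c = (4c'/γ) · sinβ cosφ' / [1 − cos(β − φ')]
    = (4·34.1/19.4) · sin64.8°·cos30.7° / [1 − cos34.1°]
    = 7.031 · 0.7780 / 0.1719 = 31.81 m
FS = H_c / H = 31.81 / 17.1 = 1.861

FS = 1.86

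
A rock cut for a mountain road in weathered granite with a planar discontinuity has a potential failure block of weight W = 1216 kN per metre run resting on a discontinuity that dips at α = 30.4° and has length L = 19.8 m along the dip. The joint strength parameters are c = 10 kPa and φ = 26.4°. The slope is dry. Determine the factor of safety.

FS = 1.17

Resolving the block weight along and normal to the plane and applying the Mohr–Coulomb strength on the joint:
N' = W cosα = 1216·cos30.4° = 1048.8 kN/m
Driving force T = W sinα = 1216·sin30.4° = 615.3 kN/m
Resisting force R = c·L + N'·tanφ = 10·19.8 + 1048.8·tan26.4° = 198.0 + 520.6 = 718.6 kN/m
FS = R / T = 718.6 / 615.3 = 1.168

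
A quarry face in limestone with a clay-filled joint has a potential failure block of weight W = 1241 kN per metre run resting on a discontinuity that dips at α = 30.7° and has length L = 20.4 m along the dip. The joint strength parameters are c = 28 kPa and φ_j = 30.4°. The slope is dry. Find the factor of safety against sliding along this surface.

FS = 1.89

Resolving the block weight along and normal to the plane and applying the Mohr–Coulomb strength on the joint:
N' = W cosα = 1241·cos30.7° = 1067.1 kN/m
Driving force T = W sinα = 1241·sin30.7° = 633.6 kN/m
Resisting force R = c·L + N'·tanφ_j = 28·20.4 + 1067.1·tan30.4° = 571.2 + 626.1 = 1197.3 kN/m
FS = R / T = 1197.3 / 633.6 = 1.890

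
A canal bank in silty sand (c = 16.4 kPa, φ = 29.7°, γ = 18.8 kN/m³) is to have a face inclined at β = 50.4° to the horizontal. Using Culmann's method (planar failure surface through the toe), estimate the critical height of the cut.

Culmann's analysis gives the critical failure plane at α_cr = (β + φ)/2 = (50.4 + 29.7)/2 = 40.0°, and the critical height
H_c = (4c/γ) · sinβ cosφ / [1 − cos(β − φ)]
    = (4·16.4/18.8) · sin50.4°·cos29.7° / [1 − cos(20.7°)]
    = 3.489 · 0.7705·0.8686 / [1 − 0.9354]
    = 3.489 · 0.6693 / 0.0646
    = 36.18 m

H_c = 36.18 m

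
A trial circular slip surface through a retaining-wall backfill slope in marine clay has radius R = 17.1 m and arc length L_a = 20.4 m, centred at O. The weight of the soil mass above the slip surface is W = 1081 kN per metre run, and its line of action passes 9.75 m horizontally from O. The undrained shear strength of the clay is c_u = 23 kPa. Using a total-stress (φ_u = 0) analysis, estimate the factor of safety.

Taking moments about the centre O, the resisting moment is provided by the undrained shear strength acting along the arc:
M_R = c_u·L_a·R = 23·20.40·17.1 = 8023.3 kN·m/m
M_D = W·d = 1081·9.75 = 10539.8 kN·m/m
FS = M_R / M_D = 8023.3 / 10539.8 = 0.761

FS = 0.76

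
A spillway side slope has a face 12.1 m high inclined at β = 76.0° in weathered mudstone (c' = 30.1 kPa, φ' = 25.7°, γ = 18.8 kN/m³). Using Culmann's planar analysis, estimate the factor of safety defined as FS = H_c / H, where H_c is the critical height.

FS = 1.28

H_c = (4c'/γ) · sinβ cosφ' / [1 − cos(β − φ')]
    = (4·30.1/18.8) · sin76.0°·cos25.7° / [1 − cos50.3°]
    = 6.404 · 0.8743 / 0.3612 = 15.50 m
FS = H_c / H = 15.50 / 12.1 = 1.281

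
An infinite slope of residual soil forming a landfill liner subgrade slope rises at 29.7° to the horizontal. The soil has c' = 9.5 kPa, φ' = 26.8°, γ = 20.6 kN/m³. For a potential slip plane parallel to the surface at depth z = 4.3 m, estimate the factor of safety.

FS = 1.13

For an infinite slope with a slip plane parallel to the surface (no pore pressure): FS = [c' + γz cos²β tanφ'] / [γz sinβ cosβ].
γz = 20.6·4.3 = 88.58 kN/m²
Numerator = 9.5 + 88.58·cos²29.7°·tan26.8° = 9.5 + 88.58·0.7545·0.5051 = 43.261 kPa
Denominator = 88.58·sin29.7°·cos29.7° = 88.58·0.4955·0.8686 = 38.122 kPa
FS = 43.261 / 38.122 = 1.135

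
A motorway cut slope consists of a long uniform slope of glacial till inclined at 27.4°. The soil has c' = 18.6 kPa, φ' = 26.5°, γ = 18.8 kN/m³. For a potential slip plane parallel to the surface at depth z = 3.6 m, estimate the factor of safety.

For an infinite slope with a slip plane parallel to the surface (no pore pressure): FS = [c' + γz cos²β tanφ'] / [γz sinβ cosβ].
γz = 18.8·3.6 = 67.68 kN/m²
Numerator = 18.6 + 67.68·cos²27.4°·tan26.5° = 18.6 + 67.68·0.7882·0.4986 = 45.198 kPa
Denominator = 67.68·sin27.4°·cos27.4° = 67.68·0.4602·0.8878 = 27.652 kPa
FS = 45.198 / 27.652 = 1.635

FS = 1.63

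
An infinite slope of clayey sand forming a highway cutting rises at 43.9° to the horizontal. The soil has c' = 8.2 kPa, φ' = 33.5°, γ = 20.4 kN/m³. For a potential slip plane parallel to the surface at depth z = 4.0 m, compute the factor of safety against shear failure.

For an infinite slope with a slip plane parallel to the surface (no pore pressure): FS = [c' + γz cos²β tanφ'] / [γz sinβ cosβ].
γz = 20.4·4.0 = 81.60 kN/m²
Numerator = 8.2 + 81.60·cos²43.9°·tan33.5° = 8.2 + 81.60·0.5192·0.6619 = 36.242 kPa
Denominator = 81.60·sin43.9°·cos43.9° = 81.60·0.6934·0.7206 = 40.770 kPa
FS = 36.242 / 40.770 = 0.889

FS = 0.89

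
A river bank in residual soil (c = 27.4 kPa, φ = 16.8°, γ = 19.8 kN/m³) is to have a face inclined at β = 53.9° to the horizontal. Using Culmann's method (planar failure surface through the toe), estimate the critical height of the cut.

H_c = 21.15 m

Culmann's analysis gives the critical failure plane at α_cr = (β + φ)/2 = (53.9 + 16.8)/2 = 35.4°, and the critical height
H_c = (4c/γ) · sinβ cosφ / [1 − cos(β − φ)]
    = (4·27.4/19.8) · sin53.9°·cos16.8° / [1 − cos(37.1°)]
    = 5.535 · 0.8080·0.9573 / [1 − 0.7976]
    = 5.535 · 0.7735 / 0.2024
    = 21.15 m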